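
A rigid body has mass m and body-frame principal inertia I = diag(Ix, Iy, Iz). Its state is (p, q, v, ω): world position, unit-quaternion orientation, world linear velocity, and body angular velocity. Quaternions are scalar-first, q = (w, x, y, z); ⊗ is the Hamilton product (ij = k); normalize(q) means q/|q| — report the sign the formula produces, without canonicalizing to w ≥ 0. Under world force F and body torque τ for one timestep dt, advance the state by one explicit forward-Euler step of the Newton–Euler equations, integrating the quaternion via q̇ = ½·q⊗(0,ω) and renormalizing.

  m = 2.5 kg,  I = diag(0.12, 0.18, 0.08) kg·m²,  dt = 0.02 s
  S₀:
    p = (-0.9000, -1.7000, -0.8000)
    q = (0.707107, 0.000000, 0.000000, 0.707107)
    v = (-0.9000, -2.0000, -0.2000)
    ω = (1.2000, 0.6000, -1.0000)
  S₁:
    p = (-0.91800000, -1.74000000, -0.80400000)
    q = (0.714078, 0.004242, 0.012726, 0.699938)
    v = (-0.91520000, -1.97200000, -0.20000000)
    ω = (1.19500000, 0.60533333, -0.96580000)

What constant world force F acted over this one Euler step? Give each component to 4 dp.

F = (-1.9000, 3.5000, 0.0000)

v₁ − v₀ = (-0.01520000, 0.02800000, 0.00000000)
m·(v₁−v₀)/dt = (-1.9000, 3.5000, 0.0000)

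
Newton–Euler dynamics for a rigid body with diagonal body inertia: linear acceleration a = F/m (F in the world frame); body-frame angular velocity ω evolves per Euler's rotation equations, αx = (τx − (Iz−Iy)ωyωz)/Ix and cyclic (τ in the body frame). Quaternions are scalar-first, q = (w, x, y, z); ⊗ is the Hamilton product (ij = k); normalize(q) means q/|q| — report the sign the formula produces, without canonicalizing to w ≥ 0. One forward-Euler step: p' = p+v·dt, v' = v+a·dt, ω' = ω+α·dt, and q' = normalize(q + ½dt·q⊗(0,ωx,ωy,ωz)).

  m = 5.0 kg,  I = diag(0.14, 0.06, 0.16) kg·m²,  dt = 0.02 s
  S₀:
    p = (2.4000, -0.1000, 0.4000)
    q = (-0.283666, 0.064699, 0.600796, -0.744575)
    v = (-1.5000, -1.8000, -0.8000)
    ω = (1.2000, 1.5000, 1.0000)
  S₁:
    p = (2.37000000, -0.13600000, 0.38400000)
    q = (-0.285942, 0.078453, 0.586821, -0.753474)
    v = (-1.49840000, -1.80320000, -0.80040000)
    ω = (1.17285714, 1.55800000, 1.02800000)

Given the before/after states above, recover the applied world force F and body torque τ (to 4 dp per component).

v₁ − v₀ = (0.00160000, -0.00320000, -0.00040000)
F = m·Δv/dt = (0.4000, -0.8000, -0.1000)
rate change Δω = (-0.02714286, 0.05800000, 0.02800000)
ω₀×(Iω₀) = (0.1500, -0.0240, -0.1440)
τ = I·(Δω/dt) + ω₀×(Iω₀) = (-0.0400, 0.1500, 0.0800)

F = (0.4000, -0.8000, -0.1000)
τ = (-0.0400, 0.1500, 0.0800)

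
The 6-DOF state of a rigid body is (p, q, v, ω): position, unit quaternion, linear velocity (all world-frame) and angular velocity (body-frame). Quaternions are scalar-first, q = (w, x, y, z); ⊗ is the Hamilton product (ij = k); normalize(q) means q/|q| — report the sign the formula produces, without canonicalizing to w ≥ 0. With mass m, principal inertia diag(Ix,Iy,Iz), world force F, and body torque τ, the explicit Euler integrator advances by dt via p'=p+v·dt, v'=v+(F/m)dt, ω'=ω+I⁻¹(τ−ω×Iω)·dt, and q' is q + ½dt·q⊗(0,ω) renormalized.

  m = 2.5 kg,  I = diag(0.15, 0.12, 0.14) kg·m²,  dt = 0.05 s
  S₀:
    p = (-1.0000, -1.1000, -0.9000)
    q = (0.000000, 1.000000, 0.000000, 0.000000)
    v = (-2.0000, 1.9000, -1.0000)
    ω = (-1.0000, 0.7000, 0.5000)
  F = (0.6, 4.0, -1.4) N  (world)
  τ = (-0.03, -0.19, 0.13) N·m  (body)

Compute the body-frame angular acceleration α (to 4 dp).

α = (-0.2467, -1.5417, 0.7786)

gyro term ω×Iω = (0.0070, -0.0050, 0.0210)
α = I⁻¹(τ − ω×Iω) = (-0.2467, -1.5417, 0.7786)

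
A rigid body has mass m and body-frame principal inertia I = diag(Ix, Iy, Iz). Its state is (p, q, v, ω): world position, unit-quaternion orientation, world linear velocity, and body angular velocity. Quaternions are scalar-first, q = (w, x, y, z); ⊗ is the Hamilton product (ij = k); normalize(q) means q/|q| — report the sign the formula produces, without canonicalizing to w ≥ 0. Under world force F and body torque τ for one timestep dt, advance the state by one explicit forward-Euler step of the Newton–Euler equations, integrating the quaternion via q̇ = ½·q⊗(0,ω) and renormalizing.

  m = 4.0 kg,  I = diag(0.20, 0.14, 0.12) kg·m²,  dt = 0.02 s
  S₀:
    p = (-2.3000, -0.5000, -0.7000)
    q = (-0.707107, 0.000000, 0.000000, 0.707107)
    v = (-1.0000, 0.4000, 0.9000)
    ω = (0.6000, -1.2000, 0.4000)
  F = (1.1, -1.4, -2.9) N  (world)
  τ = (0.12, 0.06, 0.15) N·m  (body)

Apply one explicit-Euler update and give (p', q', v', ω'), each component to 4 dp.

p' = (-2.3200, -0.4920, -0.6820)
q' = (-0.7099, 0.0042, 0.0127, 0.7042)
v' = (-0.9945, 0.3930, 0.8855)
ω' = (0.6110, -1.1942, 0.4178)

a = (0.2750, -0.3500, -0.7250)
p' = p + v·dt = (-2.3200, -0.4920, -0.6820)
v + (F/m)dt = (-0.9945, 0.3930, 0.8855)
precession coupling ω×(Iω) = (0.0096, 0.0192, 0.0432)
(τ − ω×Iω)/I = (0.5520, 0.2914, 0.8900)
ω' = ω + α·dt = (0.6110, -1.1942, 0.4178)
q⊗(0,ω) = (-0.2828428, 0.4242642, 1.2727926, -0.2828428)
updated quaternion q' = (-0.7099, 0.0042, 0.0127, 0.7042)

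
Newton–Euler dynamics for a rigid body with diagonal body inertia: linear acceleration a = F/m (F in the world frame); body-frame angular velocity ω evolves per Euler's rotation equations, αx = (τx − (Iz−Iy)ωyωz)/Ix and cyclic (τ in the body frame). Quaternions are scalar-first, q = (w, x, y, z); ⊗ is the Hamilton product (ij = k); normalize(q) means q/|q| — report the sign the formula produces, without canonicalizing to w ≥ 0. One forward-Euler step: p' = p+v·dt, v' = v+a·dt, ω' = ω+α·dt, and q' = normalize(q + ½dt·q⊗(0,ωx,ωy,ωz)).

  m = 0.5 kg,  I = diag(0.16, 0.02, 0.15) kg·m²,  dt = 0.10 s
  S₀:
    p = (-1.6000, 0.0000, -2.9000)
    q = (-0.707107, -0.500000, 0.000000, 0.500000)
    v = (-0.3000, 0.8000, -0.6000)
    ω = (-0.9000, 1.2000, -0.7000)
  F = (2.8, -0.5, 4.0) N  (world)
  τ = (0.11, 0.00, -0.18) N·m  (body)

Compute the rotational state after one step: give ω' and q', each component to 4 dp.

ω' = (-0.7630, 1.1685, -0.9208)
q' = (-0.7097, -0.4965, -0.0821, 0.4931)

(τ − ω×Iω)/I = (1.3700, -0.3150, -2.2080)
new body rate ω' = (-0.7630, 1.1685, -0.9208)
Hamilton product q⊗(0,ω) = (-0.1000000, 0.0363963, -1.6485284, -0.1050251)
updated quaternion q' = (-0.7097, -0.4965, -0.0821, 0.4931)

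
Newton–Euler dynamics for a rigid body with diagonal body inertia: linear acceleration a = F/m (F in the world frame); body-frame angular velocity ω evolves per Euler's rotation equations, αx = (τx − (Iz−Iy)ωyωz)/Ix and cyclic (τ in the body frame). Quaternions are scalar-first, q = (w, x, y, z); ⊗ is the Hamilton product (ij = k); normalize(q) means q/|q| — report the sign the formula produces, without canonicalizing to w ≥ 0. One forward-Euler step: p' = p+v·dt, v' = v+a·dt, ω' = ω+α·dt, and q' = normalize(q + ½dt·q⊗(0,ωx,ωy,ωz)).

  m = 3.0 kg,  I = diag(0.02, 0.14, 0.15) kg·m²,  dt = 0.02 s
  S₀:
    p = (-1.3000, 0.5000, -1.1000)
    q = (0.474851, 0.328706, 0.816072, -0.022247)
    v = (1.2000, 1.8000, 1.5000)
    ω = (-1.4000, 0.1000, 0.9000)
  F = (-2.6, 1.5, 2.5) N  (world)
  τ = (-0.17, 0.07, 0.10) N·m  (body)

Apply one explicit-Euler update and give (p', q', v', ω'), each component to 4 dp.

ω×(Iω) gyroscopic = (0.0009, 0.1638, -0.0168)
angular accel α = (-8.5450, -0.6700, 0.7787)
ω' = ω + α·dt = (-1.5709, 0.0866, 0.9156)
q⊗(0,ω) = (0.3986035, 0.0718981, -0.2172045, 1.6027373)
q' = normalize(q + ½dt·q⊗(0,ω)) = (0.4788, 0.3294, 0.8138, -0.0062)
linear accel F/m = (-0.8667, 0.5000, 0.8333)
p + v·dt = (-1.2760, 0.5360, -1.0700)
v' = v + a·dt = (1.1827, 1.8100, 1.5167)

p' = (-1.2760, 0.5360, -1.0700)
q' = (0.4788, 0.3294, 0.8138, -0.0062)
v' = (1.1827, 1.8100, 1.5167)
ω' = (-1.5709, 0.0866, 0.9156)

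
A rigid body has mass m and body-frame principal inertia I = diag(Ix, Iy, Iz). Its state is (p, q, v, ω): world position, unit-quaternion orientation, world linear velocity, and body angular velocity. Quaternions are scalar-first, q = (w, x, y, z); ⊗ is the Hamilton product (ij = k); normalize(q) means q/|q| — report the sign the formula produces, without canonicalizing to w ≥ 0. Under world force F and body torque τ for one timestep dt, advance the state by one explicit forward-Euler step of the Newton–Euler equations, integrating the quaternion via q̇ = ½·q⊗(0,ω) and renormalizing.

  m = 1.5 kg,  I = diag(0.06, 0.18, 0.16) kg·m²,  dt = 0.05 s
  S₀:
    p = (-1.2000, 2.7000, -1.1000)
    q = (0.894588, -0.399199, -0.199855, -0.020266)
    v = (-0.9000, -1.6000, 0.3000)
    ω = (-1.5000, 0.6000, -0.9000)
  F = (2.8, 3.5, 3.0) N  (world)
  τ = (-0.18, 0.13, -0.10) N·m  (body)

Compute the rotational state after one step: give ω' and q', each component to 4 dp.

ω' = (-1.6590, 0.6736, -0.8975)
q' = (0.8812, -0.4275, -0.1945, -0.0538)

gyro term ω×Iω = (0.0108, -0.1350, -0.1080)
α = I⁻¹(τ − ω×Iω) = (-3.1800, 1.4722, 0.0500)
ω' = ω + α·dt = (-1.6590, 0.6736, -0.8975)
Hamilton product q⊗(0,ω) = (-0.4971249, -1.1498529, 0.2078727, -1.3444311)
q + ½dt·q⊗(0,ω), renormalized = (0.8812, -0.4275, -0.1945, -0.0538)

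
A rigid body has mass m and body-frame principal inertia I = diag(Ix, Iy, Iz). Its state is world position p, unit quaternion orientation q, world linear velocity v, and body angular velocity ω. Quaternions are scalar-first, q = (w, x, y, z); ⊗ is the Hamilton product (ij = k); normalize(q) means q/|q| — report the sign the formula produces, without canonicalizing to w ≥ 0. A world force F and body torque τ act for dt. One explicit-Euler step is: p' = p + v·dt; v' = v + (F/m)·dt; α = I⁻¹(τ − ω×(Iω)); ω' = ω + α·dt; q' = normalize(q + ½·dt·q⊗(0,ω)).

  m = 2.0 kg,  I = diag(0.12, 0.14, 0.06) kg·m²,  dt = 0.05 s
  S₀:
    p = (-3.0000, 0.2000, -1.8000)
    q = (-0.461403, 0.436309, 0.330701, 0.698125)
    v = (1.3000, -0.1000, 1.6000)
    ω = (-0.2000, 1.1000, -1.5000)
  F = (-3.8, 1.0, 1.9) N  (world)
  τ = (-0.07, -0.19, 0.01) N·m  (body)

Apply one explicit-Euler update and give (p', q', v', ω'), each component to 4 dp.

p' = (-2.9350, 0.1950, -1.7200)
q' = (-0.4417, 0.4066, 0.3305, 0.7283)
v' = (1.2050, -0.0750, 1.6475)
ω' = (-0.2842, 1.0257, -1.4880)

a = (-1.9000, 0.5000, 0.9500)
new position p' = (-2.9350, 0.1950, -1.7200)
new velocity v' = (1.2050, -0.0750, 1.6475)
ω×(Iω) gyroscopic = (0.1320, 0.0180, -0.0044)
(τ − ω×Iω)/I = (-1.6833, -1.4857, 0.2400)
ω' = ω + α·dt = (-0.2842, 1.0257, -1.4880)
q⊗(0,ω) = (0.7706782, -1.1717084, 0.0072952, 1.2381846)
q + ½dt·q⊗(0,ω), renormalized = (-0.4417, 0.4066, 0.3305, 0.7283)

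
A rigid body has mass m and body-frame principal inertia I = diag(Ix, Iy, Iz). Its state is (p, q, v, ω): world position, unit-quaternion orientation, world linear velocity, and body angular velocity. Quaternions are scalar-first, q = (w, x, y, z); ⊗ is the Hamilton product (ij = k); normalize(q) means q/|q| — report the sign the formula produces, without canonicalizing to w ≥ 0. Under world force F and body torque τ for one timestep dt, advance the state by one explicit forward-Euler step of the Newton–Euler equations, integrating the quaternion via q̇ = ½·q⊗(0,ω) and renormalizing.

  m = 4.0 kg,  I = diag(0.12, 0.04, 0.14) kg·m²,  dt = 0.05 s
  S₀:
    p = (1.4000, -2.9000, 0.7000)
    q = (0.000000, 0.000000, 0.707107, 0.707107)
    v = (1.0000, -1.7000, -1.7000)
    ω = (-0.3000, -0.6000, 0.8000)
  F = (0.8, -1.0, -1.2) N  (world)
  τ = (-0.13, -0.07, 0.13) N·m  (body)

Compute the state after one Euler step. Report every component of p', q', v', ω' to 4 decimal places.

linear accel F/m = (0.2000, -0.2500, -0.3000)
p' = p + v·dt = (1.4500, -2.9850, 0.6150)
v' = v + a·dt = (1.0100, -1.7125, -1.7150)
α = I⁻¹(τ − ω×Iω) = (-0.6833, -1.8700, 1.0314)
ω' = ω + α·dt = (-0.3342, -0.6935, 0.8516)
Hamilton product q⊗(0,ω) = (-0.1414214, 0.9899498, -0.2121321, 0.2121321)
q + ½dt·q⊗(0,ω), renormalized = (-0.0035, 0.0247, 0.7016, 0.7122)

p' = (1.4500, -2.9850, 0.6150)
q' = (-0.0035, 0.0247, 0.7016, 0.7122)
v' = (1.0100, -1.7125, -1.7150)
ω' = (-0.3342, -0.6935, 0.8516)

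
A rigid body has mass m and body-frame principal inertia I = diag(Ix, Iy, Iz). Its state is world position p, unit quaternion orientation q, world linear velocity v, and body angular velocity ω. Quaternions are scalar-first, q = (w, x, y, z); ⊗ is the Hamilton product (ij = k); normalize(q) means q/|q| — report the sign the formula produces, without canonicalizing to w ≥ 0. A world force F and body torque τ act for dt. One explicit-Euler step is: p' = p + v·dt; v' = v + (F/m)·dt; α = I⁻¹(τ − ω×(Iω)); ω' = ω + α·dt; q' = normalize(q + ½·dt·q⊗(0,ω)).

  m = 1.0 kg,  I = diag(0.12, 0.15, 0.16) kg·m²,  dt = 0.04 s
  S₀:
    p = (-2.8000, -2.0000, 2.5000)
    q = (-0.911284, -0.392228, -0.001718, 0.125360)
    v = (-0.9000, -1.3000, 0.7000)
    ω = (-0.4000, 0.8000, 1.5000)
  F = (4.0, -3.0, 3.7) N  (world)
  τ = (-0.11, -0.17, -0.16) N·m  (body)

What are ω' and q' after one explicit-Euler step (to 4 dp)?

ω' = (-0.4407, 0.7483, 1.4624)
q' = (-0.9176, -0.3868, -0.0055, 0.0917)

precession coupling ω×(Iω) = (0.0120, 0.0240, -0.0096)
α = I⁻¹(τ − ω×Iω) = (-1.0167, -1.2933, -0.9400)
ω' = ω + α·dt = (-0.4407, 0.7483, 1.4624)
q⊗(0,ω) = (-0.3435568, 0.2616486, -0.1908292, -1.6813956)
updated quaternion q' = (-0.9176, -0.3868, -0.0055, 0.0917)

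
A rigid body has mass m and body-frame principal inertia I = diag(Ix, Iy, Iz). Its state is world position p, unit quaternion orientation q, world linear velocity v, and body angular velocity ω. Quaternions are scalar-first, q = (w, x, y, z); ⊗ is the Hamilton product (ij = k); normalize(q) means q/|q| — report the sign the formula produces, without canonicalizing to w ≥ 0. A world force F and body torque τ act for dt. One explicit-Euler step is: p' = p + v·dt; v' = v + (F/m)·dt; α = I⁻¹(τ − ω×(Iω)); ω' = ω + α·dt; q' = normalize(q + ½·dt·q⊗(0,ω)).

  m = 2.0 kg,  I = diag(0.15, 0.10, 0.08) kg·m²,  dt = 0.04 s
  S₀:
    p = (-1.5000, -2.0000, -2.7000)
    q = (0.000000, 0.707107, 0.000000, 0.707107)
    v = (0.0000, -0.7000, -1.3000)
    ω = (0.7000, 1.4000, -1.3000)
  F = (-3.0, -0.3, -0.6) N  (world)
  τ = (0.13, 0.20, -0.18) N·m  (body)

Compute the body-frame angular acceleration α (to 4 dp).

α = (0.6240, 2.6370, -1.6375)

gyro term ω×Iω = (0.0364, -0.0637, -0.0490)
angular accel α = (0.6240, 2.6370, -1.6375)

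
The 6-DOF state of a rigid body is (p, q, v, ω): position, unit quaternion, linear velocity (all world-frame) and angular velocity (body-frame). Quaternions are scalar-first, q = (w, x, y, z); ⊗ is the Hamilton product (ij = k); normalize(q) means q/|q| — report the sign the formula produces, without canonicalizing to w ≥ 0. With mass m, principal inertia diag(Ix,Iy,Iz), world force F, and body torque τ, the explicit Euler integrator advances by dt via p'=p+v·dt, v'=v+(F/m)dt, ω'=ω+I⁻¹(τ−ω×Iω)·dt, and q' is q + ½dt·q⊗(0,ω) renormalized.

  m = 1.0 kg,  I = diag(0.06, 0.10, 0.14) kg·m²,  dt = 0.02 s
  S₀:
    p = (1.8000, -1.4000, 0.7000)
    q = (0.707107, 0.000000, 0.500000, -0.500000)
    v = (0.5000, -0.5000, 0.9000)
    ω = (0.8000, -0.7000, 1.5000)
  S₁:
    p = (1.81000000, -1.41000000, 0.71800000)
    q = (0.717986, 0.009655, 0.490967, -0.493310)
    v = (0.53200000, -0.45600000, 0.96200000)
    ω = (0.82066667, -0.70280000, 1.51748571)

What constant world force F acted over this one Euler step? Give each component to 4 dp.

F = (1.6000, 2.2000, 3.1000)

velocity change Δv = (0.03200000, 0.04400000, 0.06200000)
applied force F = (1.6000, 2.2000, 3.1000)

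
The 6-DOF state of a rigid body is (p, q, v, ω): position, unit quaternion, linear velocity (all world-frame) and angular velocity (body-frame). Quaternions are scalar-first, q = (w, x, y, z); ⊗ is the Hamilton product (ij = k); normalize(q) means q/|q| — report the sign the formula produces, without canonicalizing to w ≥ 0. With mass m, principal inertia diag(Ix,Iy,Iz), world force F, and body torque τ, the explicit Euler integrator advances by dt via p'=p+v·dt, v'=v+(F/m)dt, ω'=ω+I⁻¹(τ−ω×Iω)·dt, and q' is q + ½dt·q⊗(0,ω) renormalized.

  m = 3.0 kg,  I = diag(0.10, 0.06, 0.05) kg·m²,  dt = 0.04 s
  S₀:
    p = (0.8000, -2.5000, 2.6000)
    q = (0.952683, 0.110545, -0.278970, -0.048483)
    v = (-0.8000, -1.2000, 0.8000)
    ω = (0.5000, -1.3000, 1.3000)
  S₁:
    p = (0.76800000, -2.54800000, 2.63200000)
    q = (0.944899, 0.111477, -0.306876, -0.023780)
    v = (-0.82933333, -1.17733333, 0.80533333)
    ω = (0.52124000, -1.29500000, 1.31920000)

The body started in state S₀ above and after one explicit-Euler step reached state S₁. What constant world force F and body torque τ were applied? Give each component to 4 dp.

velocity change Δv = (-0.02933333, 0.02266667, 0.00533333)
m·(v₁−v₀)/dt = (-2.2000, 1.7000, 0.4000)
Δω = ω₁−ω₀ = (0.02124000, 0.00500000, 0.01920000)
ω₀×(Iω₀) = (0.0169, 0.0325, 0.0260)
I·α + gyro = (0.0700, 0.0400, 0.0500)

F = (-2.2000, 1.7000, 0.4000)
τ = (0.0700, 0.0400, 0.0500)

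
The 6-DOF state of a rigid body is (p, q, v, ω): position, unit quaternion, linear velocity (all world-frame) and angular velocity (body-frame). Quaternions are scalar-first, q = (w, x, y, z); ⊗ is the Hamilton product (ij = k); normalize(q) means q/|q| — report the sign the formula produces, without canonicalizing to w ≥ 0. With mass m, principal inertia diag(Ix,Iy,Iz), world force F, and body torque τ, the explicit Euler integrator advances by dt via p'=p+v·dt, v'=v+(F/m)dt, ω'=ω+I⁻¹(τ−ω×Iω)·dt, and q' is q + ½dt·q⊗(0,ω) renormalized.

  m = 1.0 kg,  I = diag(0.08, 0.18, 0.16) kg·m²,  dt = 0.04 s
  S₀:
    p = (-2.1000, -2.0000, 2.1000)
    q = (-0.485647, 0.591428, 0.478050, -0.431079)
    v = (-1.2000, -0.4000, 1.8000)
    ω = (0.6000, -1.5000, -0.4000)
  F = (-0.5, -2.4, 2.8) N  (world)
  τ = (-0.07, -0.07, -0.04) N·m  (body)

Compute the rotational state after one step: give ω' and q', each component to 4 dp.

ω' = (0.5710, -1.5198, -0.3875)
q' = (-0.4816, 0.5685, 0.4919, -0.4504)

precession coupling ω×(Iω) = (-0.0120, 0.0192, -0.0900)
(τ − ω×Iω)/I = (-0.7250, -0.4956, 0.3125)
ω + α·dt = (0.5710, -1.5198, -0.3875)
q⊗(0,ω) = (0.1897866, -1.1292267, 0.7063943, -0.9797132)
updated quaternion q' = (-0.4816, 0.5685, 0.4919, -0.4504)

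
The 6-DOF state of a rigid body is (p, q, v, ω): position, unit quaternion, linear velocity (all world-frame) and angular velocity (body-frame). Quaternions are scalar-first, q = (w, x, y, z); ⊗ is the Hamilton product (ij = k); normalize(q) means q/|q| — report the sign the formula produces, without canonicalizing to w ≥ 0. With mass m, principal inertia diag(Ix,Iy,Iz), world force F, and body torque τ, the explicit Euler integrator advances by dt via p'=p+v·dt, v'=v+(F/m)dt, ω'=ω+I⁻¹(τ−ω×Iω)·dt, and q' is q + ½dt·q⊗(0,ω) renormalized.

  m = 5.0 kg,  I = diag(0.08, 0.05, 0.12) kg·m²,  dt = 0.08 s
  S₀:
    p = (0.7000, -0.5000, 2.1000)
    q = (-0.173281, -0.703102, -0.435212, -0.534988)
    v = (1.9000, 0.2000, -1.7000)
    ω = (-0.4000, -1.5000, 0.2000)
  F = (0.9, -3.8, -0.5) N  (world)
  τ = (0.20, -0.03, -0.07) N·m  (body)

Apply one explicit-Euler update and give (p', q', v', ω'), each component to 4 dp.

new position p' = (0.8520, -0.4840, 1.9640)
v' = v + a·dt = (1.9144, 0.1392, -1.7080)
angular accel α = (2.7625, -0.6640, -0.4333)
new body rate ω' = (-0.1790, -1.5531, 0.1653)
2q̇ = q⊗(0,ω) = (-0.8270612, -0.8202120, 0.6145371, 0.8459120)
q + ½dt·q⊗(0,ω), renormalized = (-0.2060, -0.7345, -0.4098, -0.5002)

p' = (0.8520, -0.4840, 1.9640)
q' = (-0.2060, -0.7345, -0.4098, -0.5002)
v' = (1.9144, 0.1392, -1.7080)
ω' = (-0.1790, -1.5531, 0.1653)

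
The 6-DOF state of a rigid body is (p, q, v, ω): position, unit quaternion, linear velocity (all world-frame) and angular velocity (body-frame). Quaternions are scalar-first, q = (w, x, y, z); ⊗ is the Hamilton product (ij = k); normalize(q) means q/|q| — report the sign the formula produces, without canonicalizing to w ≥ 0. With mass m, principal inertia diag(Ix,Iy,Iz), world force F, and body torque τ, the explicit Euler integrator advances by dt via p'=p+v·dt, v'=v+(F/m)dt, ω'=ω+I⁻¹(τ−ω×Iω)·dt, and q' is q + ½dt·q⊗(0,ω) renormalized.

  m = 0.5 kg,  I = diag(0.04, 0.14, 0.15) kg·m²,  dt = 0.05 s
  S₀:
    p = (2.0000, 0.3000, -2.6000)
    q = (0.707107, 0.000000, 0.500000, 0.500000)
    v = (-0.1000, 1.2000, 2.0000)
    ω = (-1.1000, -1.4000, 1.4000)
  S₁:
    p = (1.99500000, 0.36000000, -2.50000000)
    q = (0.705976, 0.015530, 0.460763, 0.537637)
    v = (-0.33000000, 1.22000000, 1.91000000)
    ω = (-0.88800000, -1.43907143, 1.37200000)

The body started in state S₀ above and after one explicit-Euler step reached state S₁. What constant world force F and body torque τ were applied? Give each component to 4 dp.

F = (-2.3000, 0.2000, -0.9000)
τ = (0.1500, 0.0600, 0.0700)

Δv = v₁−v₀ = (-0.23000000, 0.02000000, -0.09000000)
F = m·Δv/dt = (-2.3000, 0.2000, -0.9000)
Δω = ω₁−ω₀ = (0.21200000, -0.03907143, -0.02800000)
gyro term ω₀×Iω₀ = (-0.0196, 0.1694, 0.1540)
applied torque τ = (0.1500, 0.0600, 0.0700)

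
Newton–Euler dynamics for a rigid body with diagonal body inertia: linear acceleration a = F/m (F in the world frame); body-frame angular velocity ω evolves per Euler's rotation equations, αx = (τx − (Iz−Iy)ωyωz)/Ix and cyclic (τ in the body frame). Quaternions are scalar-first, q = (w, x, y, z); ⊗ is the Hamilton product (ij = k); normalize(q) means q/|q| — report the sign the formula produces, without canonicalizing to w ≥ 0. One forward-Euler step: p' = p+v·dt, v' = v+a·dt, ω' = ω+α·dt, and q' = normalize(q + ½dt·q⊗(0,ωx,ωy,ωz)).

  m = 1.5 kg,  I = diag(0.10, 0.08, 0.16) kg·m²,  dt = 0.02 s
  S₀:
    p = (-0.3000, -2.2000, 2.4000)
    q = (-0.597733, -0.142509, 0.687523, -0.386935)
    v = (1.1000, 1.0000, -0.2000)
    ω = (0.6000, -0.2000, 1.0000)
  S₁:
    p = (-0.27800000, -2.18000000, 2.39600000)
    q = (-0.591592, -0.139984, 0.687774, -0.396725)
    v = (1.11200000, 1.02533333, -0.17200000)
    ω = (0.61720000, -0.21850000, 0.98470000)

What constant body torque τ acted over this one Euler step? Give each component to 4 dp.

rate change Δω = (0.01720000, -0.01850000, -0.01530000)
τ = I·(Δω/dt) + ω₀×(Iω₀) = (0.0700, -0.1100, -0.1200)

τ = (0.0700, -0.1100, -0.1200)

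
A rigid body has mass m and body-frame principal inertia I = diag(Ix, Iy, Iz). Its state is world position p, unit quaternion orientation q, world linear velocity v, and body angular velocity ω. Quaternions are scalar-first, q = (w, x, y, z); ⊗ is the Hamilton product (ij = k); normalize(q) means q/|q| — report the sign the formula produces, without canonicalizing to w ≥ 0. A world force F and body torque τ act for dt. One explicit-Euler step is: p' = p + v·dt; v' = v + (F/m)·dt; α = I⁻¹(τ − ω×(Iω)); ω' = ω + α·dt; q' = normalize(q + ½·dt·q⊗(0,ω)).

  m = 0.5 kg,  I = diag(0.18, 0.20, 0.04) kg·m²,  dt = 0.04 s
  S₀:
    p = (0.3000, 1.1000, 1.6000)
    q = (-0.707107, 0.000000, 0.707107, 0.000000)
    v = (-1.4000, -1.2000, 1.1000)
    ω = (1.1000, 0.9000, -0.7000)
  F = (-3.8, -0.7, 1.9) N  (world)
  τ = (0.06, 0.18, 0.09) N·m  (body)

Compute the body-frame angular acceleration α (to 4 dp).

gyro term ω×Iω = (0.1008, -0.1078, 0.0198)
(τ − ω×Iω)/I = (-0.2267, 1.4390, 1.7550)

α = (-0.2267, 1.4390, 1.7550)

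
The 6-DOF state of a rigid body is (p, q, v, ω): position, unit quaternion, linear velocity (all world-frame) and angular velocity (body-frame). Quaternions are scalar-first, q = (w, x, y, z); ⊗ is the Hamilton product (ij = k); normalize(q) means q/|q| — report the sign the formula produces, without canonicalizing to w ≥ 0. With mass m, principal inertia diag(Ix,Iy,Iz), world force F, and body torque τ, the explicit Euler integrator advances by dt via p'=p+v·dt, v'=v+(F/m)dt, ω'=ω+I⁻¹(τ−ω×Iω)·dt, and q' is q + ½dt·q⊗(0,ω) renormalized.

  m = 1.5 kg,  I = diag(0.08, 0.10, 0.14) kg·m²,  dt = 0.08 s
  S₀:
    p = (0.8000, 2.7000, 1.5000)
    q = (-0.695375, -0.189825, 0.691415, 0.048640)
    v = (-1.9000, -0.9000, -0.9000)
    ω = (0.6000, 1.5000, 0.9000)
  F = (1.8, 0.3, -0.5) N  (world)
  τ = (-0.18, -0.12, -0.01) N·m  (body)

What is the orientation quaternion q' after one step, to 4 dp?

q' = (-0.7321, -0.1840, 0.6559, -0.0044)

q⊗(0,ω) = (-0.9670035, 0.1320885, -0.8430360, -1.3254240)
q + ½dt·q⊗(0,ω), renormalized = (-0.7321, -0.1840, 0.6559, -0.0044)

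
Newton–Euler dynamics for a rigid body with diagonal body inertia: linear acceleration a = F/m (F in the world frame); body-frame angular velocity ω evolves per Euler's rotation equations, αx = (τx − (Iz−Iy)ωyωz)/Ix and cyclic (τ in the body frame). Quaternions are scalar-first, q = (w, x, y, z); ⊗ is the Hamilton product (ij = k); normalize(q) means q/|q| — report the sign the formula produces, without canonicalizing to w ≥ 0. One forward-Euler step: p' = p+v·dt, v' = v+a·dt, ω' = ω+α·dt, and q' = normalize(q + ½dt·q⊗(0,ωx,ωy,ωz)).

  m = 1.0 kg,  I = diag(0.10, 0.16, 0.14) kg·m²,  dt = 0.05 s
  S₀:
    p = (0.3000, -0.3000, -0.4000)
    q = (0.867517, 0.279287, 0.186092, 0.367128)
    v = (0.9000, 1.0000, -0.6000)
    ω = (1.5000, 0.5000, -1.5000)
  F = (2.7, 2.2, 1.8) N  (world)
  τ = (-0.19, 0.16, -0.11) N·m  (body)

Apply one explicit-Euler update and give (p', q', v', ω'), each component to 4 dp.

p' = (0.3450, -0.2500, -0.4300)
q' = (0.8672, 0.2998, 0.2208, 0.3306)
v' = (1.0350, 1.1100, -0.5100)
ω' = (1.3975, 0.5219, -1.5554)

α = I⁻¹(τ − ω×Iω) = (-2.0500, 0.4375, -1.1071)
new body rate ω' = (1.3975, 0.5219, -1.5554)
q⊗(0,ω) = (0.0387155, 0.8385735, 1.4033810, -1.4407700)
q + ½dt·q⊗(0,ω), renormalized = (0.8672, 0.2998, 0.2208, 0.3306)
a = (2.7000, 2.2000, 1.8000)
p + v·dt = (0.3450, -0.2500, -0.4300)
v' = v + a·dt = (1.0350, 1.1100, -0.5100)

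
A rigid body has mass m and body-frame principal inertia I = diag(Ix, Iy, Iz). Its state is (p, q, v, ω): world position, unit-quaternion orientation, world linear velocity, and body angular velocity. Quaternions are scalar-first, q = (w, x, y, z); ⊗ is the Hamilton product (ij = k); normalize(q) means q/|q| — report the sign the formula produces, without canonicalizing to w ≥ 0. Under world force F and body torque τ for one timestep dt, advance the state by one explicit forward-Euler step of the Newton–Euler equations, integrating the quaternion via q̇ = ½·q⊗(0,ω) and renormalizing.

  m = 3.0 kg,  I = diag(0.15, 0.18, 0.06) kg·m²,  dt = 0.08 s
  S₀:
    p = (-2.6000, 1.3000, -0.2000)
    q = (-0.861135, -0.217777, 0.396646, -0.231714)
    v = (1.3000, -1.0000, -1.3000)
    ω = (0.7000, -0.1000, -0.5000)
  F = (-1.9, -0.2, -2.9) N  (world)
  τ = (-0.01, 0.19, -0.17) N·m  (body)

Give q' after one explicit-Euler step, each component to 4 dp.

q' = (-0.8576, -0.2506, 0.3890, -0.2246)

Hamilton product q⊗(0,ω) = (0.0762515, -0.8242889, -0.1849748, 0.1746930)
q + ½dt·q⊗(0,ω), renormalized = (-0.8576, -0.2506, 0.3890, -0.2246)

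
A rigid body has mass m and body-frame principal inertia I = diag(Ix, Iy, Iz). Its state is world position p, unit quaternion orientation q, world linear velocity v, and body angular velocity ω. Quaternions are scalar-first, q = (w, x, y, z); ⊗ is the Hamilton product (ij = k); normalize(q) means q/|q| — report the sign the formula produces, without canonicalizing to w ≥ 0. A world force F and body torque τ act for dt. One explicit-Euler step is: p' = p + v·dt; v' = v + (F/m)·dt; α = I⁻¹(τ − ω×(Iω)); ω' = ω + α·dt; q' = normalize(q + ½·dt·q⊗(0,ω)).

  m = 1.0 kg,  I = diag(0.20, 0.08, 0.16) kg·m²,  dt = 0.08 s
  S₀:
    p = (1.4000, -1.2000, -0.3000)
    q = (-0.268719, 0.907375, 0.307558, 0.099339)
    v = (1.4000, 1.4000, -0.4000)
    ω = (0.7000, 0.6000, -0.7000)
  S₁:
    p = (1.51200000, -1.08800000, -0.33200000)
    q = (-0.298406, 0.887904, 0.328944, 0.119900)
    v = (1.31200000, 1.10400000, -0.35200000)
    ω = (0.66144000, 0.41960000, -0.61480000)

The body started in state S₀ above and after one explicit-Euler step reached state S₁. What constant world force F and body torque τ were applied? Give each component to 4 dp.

Δv = v₁−v₀ = (-0.08800000, -0.29600000, 0.04800000)
F = m·Δv/dt = (-1.1000, -3.7000, 0.6000)
rate change Δω = (-0.03856000, -0.18040000, 0.08520000)
ω₀×(Iω₀) = (-0.0336, -0.0196, -0.0504)
τ = I·(Δω/dt) + ω₀×(Iω₀) = (-0.1300, -0.2000, 0.1200)

F = (-1.1000, -3.7000, 0.6000)
τ = (-0.1300, -0.2000, 0.1200)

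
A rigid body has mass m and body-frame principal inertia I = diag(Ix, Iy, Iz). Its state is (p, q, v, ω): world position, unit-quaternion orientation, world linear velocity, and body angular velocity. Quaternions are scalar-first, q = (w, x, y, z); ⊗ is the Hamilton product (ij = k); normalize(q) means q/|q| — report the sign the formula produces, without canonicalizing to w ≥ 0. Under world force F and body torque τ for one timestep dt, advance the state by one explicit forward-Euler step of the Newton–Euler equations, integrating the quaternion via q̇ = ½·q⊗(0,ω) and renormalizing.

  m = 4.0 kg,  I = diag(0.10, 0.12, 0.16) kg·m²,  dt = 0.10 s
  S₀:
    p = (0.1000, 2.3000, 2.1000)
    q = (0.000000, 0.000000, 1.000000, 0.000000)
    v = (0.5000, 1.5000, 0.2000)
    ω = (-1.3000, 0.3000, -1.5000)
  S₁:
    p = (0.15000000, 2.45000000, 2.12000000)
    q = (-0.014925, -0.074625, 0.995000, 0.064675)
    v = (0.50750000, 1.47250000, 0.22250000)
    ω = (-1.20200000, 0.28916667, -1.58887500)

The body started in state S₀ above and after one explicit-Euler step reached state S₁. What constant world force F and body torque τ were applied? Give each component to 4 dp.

Δω = ω₁−ω₀ = (0.09800000, -0.01083333, -0.08887500)
gyro term ω₀×Iω₀ = (-0.0180, -0.1170, -0.0078)
applied torque τ = (0.0800, -0.1300, -0.1500)
v₁ − v₀ = (0.00750000, -0.02750000, 0.02250000)
applied force F = (0.3000, -1.1000, 0.9000)

F = (0.3000, -1.1000, 0.9000)
τ = (0.0800, -0.1300, -0.1500)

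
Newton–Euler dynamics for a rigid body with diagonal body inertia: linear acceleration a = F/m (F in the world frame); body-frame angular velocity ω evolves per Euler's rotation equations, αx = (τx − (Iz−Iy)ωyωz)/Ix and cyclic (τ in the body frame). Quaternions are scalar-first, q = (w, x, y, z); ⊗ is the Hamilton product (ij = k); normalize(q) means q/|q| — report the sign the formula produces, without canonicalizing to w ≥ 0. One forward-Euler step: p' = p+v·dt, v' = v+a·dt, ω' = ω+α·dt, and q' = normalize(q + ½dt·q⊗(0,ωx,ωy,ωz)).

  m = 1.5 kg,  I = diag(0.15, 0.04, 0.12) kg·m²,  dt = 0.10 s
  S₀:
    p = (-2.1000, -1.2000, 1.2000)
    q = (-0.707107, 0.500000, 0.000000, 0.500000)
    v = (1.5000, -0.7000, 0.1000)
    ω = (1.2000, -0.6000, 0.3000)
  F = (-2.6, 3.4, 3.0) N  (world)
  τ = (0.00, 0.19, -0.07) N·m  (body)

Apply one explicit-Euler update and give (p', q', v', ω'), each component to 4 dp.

p' = (-1.9500, -1.2700, 1.2100)
q' = (-0.7429, 0.4715, 0.0436, 0.4733)
v' = (1.3267, -0.4733, 0.3000)
ω' = (1.2096, -0.1520, 0.1757)

a = (-1.7333, 2.2667, 2.0000)
new position p' = (-1.9500, -1.2700, 1.2100)
v + (F/m)dt = (1.3267, -0.4733, 0.3000)
ω×(Iω) gyroscopic = (-0.0144, 0.0108, 0.0792)
angular accel α = (0.0960, 4.4800, -1.2433)
new body rate ω' = (1.2096, -0.1520, 0.1757)
Hamilton product q⊗(0,ω) = (-0.7500000, -0.5485284, 0.8742642, -0.5121321)
updated quaternion q' = (-0.7429, 0.4715, 0.0436, 0.4733)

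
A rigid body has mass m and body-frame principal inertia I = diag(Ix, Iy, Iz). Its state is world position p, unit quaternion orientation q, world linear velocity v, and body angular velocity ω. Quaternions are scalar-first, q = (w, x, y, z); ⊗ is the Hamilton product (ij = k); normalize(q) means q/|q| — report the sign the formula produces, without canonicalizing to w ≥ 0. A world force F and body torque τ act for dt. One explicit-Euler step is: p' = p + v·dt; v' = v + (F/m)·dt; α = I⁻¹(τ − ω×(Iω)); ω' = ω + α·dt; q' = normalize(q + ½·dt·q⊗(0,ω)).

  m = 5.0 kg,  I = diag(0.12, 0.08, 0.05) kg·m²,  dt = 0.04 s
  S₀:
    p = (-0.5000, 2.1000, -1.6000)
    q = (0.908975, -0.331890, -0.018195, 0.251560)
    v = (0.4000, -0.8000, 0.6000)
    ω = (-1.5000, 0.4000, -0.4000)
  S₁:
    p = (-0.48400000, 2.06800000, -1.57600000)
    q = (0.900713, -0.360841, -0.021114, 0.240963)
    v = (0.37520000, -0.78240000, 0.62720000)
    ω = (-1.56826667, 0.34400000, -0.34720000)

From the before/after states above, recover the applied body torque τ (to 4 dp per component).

τ = (-0.2000, -0.0700, 0.0900)

Δω = ω₁−ω₀ = (-0.06826667, -0.05600000, 0.05280000)
τ = I·(Δω/dt) + ω₀×(Iω₀) = (-0.2000, -0.0700, 0.0900)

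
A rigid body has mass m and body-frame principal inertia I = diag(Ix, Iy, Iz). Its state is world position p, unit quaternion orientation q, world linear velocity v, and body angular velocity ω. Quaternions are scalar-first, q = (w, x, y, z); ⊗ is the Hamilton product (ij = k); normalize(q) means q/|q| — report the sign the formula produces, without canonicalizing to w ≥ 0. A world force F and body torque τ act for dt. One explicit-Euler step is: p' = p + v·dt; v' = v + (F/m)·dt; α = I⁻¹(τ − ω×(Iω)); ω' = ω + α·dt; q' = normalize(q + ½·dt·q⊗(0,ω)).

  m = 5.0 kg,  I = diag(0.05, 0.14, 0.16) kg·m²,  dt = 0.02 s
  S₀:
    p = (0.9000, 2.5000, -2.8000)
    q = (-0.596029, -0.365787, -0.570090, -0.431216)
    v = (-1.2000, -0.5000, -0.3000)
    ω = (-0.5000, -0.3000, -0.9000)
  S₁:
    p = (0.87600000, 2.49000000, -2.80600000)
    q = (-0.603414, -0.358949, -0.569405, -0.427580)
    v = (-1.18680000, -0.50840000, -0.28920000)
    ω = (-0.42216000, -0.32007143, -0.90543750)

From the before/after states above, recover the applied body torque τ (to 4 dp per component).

Δω = ω₁−ω₀ = (0.07784000, -0.02007143, -0.00543750)
τ = I·(Δω/dt) + ω₀×(Iω₀) = (0.2000, -0.1900, -0.0300)

τ = (0.2000, -0.1900, -0.0300)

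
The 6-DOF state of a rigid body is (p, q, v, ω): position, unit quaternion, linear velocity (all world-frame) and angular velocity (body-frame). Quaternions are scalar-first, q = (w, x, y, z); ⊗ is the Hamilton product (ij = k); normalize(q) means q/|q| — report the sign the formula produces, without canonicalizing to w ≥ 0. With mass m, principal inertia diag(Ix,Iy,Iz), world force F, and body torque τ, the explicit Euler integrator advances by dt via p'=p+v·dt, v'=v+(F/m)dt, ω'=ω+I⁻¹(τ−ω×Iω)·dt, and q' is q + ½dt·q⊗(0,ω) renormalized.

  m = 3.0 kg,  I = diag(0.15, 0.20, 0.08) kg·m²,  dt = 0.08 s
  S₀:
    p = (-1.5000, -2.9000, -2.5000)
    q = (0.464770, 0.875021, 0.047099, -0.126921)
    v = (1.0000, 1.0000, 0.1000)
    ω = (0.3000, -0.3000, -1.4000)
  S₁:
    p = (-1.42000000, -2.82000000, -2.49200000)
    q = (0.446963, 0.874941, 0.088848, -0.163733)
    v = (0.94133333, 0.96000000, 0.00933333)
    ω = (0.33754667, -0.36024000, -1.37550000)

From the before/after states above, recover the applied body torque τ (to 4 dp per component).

τ = (0.0200, -0.1800, 0.0200)

Δω = ω₁−ω₀ = (0.03754667, -0.06024000, 0.02450000)
gyro term ω₀×Iω₀ = (-0.0504, -0.0294, -0.0045)
τ = I·(Δω/dt) + ω₀×(Iω₀) = (0.0200, -0.1800, 0.0200)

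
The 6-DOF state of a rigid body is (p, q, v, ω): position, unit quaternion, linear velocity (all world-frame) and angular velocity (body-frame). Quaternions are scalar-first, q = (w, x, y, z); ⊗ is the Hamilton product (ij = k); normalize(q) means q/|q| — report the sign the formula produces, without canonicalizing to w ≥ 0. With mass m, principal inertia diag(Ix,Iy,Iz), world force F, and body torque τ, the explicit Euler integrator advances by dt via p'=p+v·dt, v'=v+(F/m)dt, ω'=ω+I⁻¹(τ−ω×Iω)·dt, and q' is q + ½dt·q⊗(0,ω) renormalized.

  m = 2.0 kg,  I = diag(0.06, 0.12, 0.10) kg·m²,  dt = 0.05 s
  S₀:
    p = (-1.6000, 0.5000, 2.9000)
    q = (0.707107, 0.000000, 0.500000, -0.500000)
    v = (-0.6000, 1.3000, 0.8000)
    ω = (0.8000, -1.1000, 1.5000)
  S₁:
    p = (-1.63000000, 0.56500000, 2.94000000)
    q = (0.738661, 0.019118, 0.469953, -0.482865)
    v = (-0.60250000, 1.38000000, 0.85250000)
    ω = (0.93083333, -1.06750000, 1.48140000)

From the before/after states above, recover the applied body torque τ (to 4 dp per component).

τ = (0.1900, 0.0300, -0.0900)

Δω = ω₁−ω₀ = (0.13083333, 0.03250000, -0.01860000)
precession coupling = (0.0330, -0.0480, -0.0528)
τ = I·(Δω/dt) + ω₀×(Iω₀) = (0.1900, 0.0300, -0.0900)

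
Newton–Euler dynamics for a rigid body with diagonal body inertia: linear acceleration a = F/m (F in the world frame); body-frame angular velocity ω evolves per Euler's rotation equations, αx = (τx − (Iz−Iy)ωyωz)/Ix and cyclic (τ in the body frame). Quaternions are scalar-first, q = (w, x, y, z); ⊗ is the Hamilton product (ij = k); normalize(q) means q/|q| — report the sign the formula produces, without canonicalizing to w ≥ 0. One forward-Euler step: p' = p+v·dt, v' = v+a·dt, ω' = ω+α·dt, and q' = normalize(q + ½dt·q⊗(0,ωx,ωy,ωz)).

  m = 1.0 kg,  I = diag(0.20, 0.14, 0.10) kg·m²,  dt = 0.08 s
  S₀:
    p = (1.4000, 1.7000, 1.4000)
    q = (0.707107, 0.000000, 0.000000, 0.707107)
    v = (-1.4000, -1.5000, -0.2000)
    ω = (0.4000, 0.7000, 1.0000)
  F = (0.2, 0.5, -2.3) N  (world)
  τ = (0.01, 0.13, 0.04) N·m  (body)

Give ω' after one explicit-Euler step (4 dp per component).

precession coupling ω×(Iω) = (-0.0280, 0.0400, -0.0168)
angular accel α = (0.1900, 0.6429, 0.5680)
ω + α·dt = (0.4152, 0.7514, 1.0454)

ω' = (0.4152, 0.7514, 1.0454)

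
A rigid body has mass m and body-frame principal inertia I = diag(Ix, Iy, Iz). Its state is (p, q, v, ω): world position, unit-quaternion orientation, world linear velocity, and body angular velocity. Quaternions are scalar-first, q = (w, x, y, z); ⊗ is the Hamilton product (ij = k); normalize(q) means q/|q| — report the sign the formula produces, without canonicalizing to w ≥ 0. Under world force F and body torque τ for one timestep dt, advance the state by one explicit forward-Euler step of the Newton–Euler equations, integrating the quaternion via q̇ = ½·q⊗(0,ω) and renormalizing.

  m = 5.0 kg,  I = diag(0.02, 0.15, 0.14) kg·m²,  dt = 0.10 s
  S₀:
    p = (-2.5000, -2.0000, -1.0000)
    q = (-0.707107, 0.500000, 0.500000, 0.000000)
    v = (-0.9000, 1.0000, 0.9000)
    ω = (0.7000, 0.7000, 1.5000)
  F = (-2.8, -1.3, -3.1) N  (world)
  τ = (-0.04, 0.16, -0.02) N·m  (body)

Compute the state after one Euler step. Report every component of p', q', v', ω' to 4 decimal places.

p' = (-2.5900, -1.9000, -0.9100)
q' = (-0.7391, 0.5107, 0.4360, -0.0528)
v' = (-0.9560, 0.9740, 0.8380)
ω' = (0.5525, 0.8907, 1.4402)

p + v·dt = (-2.5900, -1.9000, -0.9100)
v' = v + a·dt = (-0.9560, 0.9740, 0.8380)
angular accel α = (-1.4750, 1.9067, -0.5979)
ω' = ω + α·dt = (0.5525, 0.8907, 1.4402)
2q̇ = q⊗(0,ω) = (-0.7000000, 0.2550251, -1.2449749, -1.0606605)
updated quaternion q' = (-0.7391, 0.5107, 0.4360, -0.0528)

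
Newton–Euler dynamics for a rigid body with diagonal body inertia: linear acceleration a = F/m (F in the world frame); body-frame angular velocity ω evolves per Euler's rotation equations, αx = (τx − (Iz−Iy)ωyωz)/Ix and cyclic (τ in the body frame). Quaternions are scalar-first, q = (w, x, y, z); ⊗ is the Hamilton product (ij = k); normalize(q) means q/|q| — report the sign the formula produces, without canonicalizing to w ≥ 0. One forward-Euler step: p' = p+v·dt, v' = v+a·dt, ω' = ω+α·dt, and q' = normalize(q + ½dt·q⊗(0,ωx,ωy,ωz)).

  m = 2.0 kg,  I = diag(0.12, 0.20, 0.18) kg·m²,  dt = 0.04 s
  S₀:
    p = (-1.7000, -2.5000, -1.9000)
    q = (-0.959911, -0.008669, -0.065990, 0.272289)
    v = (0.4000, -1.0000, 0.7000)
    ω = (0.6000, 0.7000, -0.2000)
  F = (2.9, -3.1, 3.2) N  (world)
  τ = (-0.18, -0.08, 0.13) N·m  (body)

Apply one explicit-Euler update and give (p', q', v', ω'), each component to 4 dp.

angular accel α = (-1.5233, -0.4360, 0.5356)
ω + α·dt = (0.5391, 0.6826, -0.1786)
2q̇ = q⊗(0,ω) = (0.1058522, -0.7533509, -0.5102981, 0.2255079)
updated quaternion q' = (-0.9576, -0.0237, -0.0762, 0.2767)
a = F/m = (1.4500, -1.5500, 1.6000)
p' = p + v·dt = (-1.6840, -2.5400, -1.8720)
v' = v + a·dt = (0.4580, -1.0620, 0.7640)

p' = (-1.6840, -2.5400, -1.8720)
q' = (-0.9576, -0.0237, -0.0762, 0.2767)
v' = (0.4580, -1.0620, 0.7640)
ω' = (0.5391, 0.6826, -0.1786)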